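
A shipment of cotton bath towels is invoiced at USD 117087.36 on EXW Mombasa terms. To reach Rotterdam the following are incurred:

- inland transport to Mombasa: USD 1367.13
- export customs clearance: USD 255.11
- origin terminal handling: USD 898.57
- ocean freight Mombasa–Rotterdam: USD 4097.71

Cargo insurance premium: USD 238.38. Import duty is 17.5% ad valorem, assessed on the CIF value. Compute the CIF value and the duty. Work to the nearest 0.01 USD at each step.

CIF = EXW price + pre-shipment costs + freight + insurance
CIF = 117087.36 + 1367.13 + 255.11 + 898.57 + 4097.71 + 238.38 = 123944.26
Import duty = 123944.26 × 17.5% = 21690.25

CIF value: USD 123944.26; import duty: USD 21690.25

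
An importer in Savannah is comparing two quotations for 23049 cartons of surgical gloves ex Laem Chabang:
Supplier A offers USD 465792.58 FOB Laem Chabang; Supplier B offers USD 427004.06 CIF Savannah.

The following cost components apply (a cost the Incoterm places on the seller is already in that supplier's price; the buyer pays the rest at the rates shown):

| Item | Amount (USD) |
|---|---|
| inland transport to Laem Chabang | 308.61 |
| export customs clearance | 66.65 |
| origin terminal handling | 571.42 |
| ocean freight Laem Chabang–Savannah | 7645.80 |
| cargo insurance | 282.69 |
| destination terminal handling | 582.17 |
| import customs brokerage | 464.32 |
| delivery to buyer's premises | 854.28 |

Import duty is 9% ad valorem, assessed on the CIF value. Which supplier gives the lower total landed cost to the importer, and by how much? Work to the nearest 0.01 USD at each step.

Supplier B is cheaper by USD 50921.54

Supplier A (FOB):
CIF value = FOB price + freight + insurance = 465792.58 + 7645.80 + 282.69 = 473721.07
Import duty = 473721.07 × 9% = 42634.90
Buyer bears (A): 7645.80 + 282.69 + 582.17 + 464.32 + 854.28 = 9829.26
Landed cost (A) = invoice 465792.58 + 9829.26 + duty 42634.90 = 518256.74
Supplier B (CIF):
The CIF price already equals the CIF value: 427004.06
Import duty = 427004.06 × 9% = 38430.37
Buyer bears (B): 582.17 + 464.32 + 854.28 = 1900.77
Landed cost (B) = invoice 427004.06 + 1900.77 + duty 38430.37 = 467335.20
Difference = |518256.74 − 467335.20| = 50921.54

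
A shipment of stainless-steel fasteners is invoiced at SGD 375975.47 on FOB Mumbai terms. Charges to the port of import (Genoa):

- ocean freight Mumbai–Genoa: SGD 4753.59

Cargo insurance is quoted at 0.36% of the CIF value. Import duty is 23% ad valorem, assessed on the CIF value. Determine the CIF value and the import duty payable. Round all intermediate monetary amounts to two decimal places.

CIF value: SGD 382104.64; import duty: SGD 87884.07

Let C be the CIF value. C = FOB price + freight + 0.36% × C
C − 0.36% × C = 375975.47 + 4753.59
0.9964 × C = 380729.06
C = 380729.06 / 0.9964 = 382104.64
Insurance premium = 0.36% × 382104.64 = 1375.58
Import duty = 382104.64 × 23% = 87884.07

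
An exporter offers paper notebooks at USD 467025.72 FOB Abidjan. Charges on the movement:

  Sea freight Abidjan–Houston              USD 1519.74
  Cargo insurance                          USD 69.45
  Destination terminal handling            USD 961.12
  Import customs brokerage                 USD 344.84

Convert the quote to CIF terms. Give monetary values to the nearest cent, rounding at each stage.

CIF price: USD 468614.91

Not relevant to the conversion: brokerage, destination terminal — on the buyer under both terms; not part of either seller's price.
From FOB to CIF, the seller additionally bears: freight, insurance.
CIF price = 467025.72 + 1519.74 + 69.45 = 468614.91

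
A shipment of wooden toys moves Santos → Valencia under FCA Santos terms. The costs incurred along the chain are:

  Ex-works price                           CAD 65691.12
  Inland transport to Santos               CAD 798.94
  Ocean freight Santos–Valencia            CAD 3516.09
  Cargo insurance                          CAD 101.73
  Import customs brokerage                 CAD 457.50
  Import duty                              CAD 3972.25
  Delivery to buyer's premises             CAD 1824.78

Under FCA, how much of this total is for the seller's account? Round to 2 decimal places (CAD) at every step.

Seller's account: CAD 66490.06

FCA: the seller delivers export-cleared goods to the carrier; the buyer bears costs from that point.
Seller's account: goods 65691.12 + inland to port 798.94 = 66490.06
Buyer's account: freight 3516.09 + insurance 101.73 + brokerage 457.50 + duty 3972.25 + delivery 1824.78 = 9872.35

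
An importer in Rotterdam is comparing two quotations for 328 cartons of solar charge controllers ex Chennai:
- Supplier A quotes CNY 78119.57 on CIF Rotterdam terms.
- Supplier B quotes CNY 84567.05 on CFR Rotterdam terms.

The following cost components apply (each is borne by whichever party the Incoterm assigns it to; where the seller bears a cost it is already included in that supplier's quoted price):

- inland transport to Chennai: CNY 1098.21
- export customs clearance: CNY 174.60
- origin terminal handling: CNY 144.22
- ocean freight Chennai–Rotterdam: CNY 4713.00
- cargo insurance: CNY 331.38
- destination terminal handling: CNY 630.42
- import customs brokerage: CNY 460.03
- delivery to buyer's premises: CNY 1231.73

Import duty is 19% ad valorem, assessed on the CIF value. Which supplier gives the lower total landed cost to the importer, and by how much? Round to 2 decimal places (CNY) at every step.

Supplier A (CIF):
The CIF price already equals the CIF value: 78119.57
Import duty = 78119.57 × 19% = 14842.72
Buyer bears (A): 630.42 + 460.03 + 1231.73 = 2322.18
Landed cost (A) = invoice 78119.57 + 2322.18 + duty 14842.72 = 95284.47
Supplier B (CFR):
CIF value = CFR price + insurance = 84567.05 + 331.38 = 84898.43
Import duty = 84898.43 × 19% = 16130.70
Buyer bears (B): 331.38 + 630.42 + 460.03 + 1231.73 = 2653.56
Landed cost (B) = invoice 84567.05 + 2653.56 + duty 16130.70 = 103351.31
Difference = |95284.47 − 103351.31| = 8066.84

Supplier A is cheaper by CNY 8066.84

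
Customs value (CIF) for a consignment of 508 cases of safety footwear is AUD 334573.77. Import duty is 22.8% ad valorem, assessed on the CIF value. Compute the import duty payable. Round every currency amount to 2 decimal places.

Import duty = 334573.77 × 22.8% = 76282.82

Import duty: AUD 76282.82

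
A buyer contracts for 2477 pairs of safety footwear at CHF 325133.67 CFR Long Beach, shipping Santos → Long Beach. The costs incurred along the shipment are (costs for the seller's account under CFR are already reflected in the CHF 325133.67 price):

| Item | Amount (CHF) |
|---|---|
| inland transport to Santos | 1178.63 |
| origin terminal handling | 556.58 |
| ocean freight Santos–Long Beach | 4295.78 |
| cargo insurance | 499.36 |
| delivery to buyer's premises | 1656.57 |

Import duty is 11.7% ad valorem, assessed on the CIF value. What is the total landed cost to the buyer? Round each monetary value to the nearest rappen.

CFR: the seller pays costs through ocean freight to the destination port, but not insurance.
Already in the invoice (seller's account under CFR): inland to port, origin terminal, freight — exclude.
CIF value = CFR price + insurance = 325133.67 + 499.36 = 325633.03
Import duty = 325633.03 × 11.7% = 38099.06
Buyer bears: insurance 499.36 + delivery 1656.57 + duty 38099.06 = 40254.99
Landed cost = invoice 325133.67 + 40254.99 = 365388.66

Total landed cost: CHF 365388.66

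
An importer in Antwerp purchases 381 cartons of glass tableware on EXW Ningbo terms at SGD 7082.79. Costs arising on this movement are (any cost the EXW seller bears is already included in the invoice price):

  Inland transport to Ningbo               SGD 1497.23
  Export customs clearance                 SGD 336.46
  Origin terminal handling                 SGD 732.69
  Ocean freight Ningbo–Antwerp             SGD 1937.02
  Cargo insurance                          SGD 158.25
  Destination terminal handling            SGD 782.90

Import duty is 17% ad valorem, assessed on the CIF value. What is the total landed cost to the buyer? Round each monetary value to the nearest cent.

EXW: the seller makes goods available at their premises; the buyer bears all onward costs.
CIF value = EXW price + inland to port + export clearance + origin terminal + freight + insurance = 7082.79 + 1497.23 + 336.46 + 732.69 + 1937.02 + 158.25 = 11744.44
Import duty = 11744.44 × 17% = 1996.55
Buyer bears: inland to port 1497.23 + export clearance 336.46 + origin terminal 732.69 + freight 1937.02 + insurance 158.25 + destination terminal 782.90 + duty 1996.55 = 7441.10
Landed cost = invoice 7082.79 + 7441.10 = 14523.89

Total landed cost: SGD 14523.89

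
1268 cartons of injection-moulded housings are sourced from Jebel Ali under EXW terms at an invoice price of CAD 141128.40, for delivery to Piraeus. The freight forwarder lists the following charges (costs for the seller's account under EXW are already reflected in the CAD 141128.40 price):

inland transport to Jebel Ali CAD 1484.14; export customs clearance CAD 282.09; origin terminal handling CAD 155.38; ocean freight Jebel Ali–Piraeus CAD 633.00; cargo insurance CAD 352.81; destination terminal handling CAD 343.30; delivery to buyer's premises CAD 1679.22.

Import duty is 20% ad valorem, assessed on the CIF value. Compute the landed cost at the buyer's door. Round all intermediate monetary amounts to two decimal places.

EXW: the seller makes goods available at their premises; the buyer bears all onward costs.
CIF value = EXW price + inland to port + export clearance + origin terminal + freight + insurance = 141128.40 + 1484.14 + 282.09 + 155.38 + 633.00 + 352.81 = 144035.82
Import duty = 144035.82 × 20% = 28807.16
Buyer bears: inland to port 1484.14 + export clearance 282.09 + origin terminal 155.38 + freight 633.00 + insurance 352.81 + destination terminal 343.30 + delivery 1679.22 + duty 28807.16 = 33737.10
Landed cost = invoice 141128.40 + 33737.10 = 174865.50

Total landed cost: CAD 174865.50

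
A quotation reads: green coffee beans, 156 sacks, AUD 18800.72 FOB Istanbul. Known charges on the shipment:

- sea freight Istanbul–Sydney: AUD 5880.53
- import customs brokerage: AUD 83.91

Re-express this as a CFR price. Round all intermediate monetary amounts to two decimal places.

Not relevant to the conversion: brokerage — on the buyer under both terms; not part of either seller's price.
From FOB to CFR, the seller additionally bears: freight.
CFR price = 18800.72 + 5880.53 = 24681.25

CFR price: AUD 24681.25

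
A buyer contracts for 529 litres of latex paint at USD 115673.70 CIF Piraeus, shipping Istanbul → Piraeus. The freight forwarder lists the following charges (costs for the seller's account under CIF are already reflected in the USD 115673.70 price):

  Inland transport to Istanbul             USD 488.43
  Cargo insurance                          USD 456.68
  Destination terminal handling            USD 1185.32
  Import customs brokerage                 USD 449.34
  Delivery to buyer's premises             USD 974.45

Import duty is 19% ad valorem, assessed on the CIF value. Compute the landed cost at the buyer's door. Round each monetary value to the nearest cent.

CIF: the seller pays costs through ocean freight and marine insurance to the destination port.
Already in the invoice (seller's account under CIF): inland to port, insurance — exclude.
The CIF price already equals the CIF value: 115673.70
Import duty = 115673.70 × 19% = 21978.00
Buyer bears: destination terminal 1185.32 + brokerage 449.34 + delivery 974.45 + duty 21978.00 = 24587.11
Landed cost = invoice 115673.70 + 24587.11 = 140260.81

Total landed cost: USD 140260.81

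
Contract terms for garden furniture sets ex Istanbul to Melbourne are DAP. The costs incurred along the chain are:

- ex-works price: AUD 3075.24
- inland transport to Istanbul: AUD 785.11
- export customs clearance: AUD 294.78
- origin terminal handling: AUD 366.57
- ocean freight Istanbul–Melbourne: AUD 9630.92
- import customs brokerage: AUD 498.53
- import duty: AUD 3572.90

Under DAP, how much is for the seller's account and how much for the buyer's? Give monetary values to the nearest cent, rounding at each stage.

DAP: the seller bears all costs to the named destination except import duty and clearance.
Seller's account: goods 3075.24 + inland to port 785.11 + export clearance 294.78 + origin terminal 366.57 + freight 9630.92 = 14152.62
Buyer's account: brokerage 498.53 + duty 3572.90 = 4071.43

Seller: AUD 14152.62; buyer: AUD 4071.43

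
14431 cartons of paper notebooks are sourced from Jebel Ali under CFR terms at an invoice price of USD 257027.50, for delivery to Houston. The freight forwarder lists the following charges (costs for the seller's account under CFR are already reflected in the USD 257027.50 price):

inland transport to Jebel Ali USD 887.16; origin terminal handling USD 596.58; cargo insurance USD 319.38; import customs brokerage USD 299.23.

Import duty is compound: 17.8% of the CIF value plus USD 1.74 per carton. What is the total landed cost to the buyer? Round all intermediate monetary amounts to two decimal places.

Total landed cost: USD 328563.79

CFR: the seller pays costs through ocean freight to the destination port, but not insurance.
Already in the invoice (seller's account under CFR): inland to port, origin terminal — exclude.
CIF value = CFR price + insurance = 257027.50 + 319.38 = 257346.88
Ad valorem component: 257346.88 × 17.8% = 45807.74
Specific component: 14431 × 1.74 = 25109.94
Import duty = 45807.74 + 25109.94 = 70917.68
Buyer bears: insurance 319.38 + brokerage 299.23 + duty 70917.68 = 71536.29
Landed cost = invoice 257027.50 + 71536.29 = 328563.79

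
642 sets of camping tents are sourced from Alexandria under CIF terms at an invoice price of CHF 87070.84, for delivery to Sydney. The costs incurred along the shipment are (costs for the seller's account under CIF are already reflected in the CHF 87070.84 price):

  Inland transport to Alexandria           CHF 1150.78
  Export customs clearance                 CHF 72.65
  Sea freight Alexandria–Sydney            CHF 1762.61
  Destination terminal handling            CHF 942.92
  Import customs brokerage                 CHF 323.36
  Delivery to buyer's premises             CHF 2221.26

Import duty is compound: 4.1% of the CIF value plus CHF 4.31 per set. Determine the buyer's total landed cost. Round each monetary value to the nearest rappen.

Total landed cost: CHF 96895.30

CIF: the seller pays costs through ocean freight and marine insurance to the destination port.
Already in the invoice (seller's account under CIF): inland to port, export clearance, freight — exclude.
The CIF price already equals the CIF value: 87070.84
Ad valorem component: 87070.84 × 4.1% = 3569.90
Specific component: 642 × 4.31 = 2767.02
Import duty = 3569.90 + 2767.02 = 6336.92
Buyer bears: destination terminal 942.92 + brokerage 323.36 + delivery 2221.26 + duty 6336.92 = 9824.46
Landed cost = invoice 87070.84 + 9824.46 = 96895.30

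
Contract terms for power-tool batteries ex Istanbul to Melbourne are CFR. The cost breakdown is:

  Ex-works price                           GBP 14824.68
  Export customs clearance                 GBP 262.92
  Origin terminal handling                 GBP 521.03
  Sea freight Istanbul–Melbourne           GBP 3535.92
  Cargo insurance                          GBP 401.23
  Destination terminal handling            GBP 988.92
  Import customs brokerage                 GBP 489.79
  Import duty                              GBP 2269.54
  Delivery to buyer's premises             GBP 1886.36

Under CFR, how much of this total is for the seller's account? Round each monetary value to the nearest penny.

CFR: the seller pays costs through ocean freight to the destination port, but not insurance.
Seller's account: goods 14824.68 + export clearance 262.92 + origin terminal 521.03 + freight 3535.92 = 19144.55
Buyer's account: insurance 401.23 + destination terminal 988.92 + brokerage 489.79 + duty 2269.54 + delivery 1886.36 = 6035.84

Seller's account: GBP 19144.55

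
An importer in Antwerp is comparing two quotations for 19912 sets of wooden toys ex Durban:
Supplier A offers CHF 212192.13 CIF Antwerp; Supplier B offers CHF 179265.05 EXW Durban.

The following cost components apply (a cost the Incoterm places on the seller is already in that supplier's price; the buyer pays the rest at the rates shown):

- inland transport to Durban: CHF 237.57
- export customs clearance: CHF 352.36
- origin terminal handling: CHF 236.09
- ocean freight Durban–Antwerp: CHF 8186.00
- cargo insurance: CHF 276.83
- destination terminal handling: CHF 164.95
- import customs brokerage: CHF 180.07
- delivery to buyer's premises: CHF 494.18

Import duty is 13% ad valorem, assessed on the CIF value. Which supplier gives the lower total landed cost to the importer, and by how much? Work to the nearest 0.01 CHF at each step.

Supplier A (CIF):
The CIF price already equals the CIF value: 212192.13
Import duty = 212192.13 × 13% = 27584.98
Buyer bears (A): 164.95 + 180.07 + 494.18 = 839.20
Landed cost (A) = invoice 212192.13 + 839.20 + duty 27584.98 = 240616.31
Supplier B (EXW):
CIF value = EXW price + inland to port + export clearance + origin terminal + freight + insurance = 179265.05 + 237.57 + 352.36 + 236.09 + 8186.00 + 276.83 = 188553.90
Import duty = 188553.90 × 13% = 24512.01
Buyer bears (B): 237.57 + 352.36 + 236.09 + 8186.00 + 276.83 + 164.95 + 180.07 + 494.18 = 10128.05
Landed cost (B) = invoice 179265.05 + 10128.05 + duty 24512.01 = 213905.11
Difference = |240616.31 − 213905.11| = 26711.20

Supplier B is cheaper by CHF 26711.20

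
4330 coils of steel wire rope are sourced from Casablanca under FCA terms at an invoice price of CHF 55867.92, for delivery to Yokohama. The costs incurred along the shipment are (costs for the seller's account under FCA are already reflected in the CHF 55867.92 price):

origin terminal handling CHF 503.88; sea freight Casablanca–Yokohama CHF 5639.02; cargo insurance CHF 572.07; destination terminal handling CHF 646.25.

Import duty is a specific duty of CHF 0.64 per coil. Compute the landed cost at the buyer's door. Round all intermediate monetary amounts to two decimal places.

Total landed cost: CHF 66000.34

FCA: the seller delivers export-cleared goods to the carrier; the buyer bears costs from that point.
CIF value = FCA price + origin terminal + freight + insurance = 55867.92 + 503.88 + 5639.02 + 572.07 = 62582.89
Import duty = 4330 × 0.64 = 2771.20
Buyer bears: origin terminal 503.88 + freight 5639.02 + insurance 572.07 + destination terminal 646.25 + duty 2771.20 = 10132.42
Landed cost = invoice 55867.92 + 10132.42 = 66000.34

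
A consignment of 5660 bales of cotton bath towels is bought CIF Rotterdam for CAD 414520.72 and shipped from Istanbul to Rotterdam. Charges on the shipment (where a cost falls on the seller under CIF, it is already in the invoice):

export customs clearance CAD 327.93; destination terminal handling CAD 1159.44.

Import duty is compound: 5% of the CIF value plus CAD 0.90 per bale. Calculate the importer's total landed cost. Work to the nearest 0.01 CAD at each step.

CIF: the seller pays costs through ocean freight and marine insurance to the destination port.
Already in the invoice (seller's account under CIF): export clearance — exclude.
The CIF price already equals the CIF value: 414520.72
Ad valorem component: 414520.72 × 5% = 20726.04
Specific component: 5660 × 0.90 = 5094.00
Import duty = 20726.04 + 5094.00 = 25820.04
Buyer bears: destination terminal 1159.44 + duty 25820.04 = 26979.48
Landed cost = invoice 414520.72 + 26979.48 = 441500.20

Total landed cost: CAD 441500.20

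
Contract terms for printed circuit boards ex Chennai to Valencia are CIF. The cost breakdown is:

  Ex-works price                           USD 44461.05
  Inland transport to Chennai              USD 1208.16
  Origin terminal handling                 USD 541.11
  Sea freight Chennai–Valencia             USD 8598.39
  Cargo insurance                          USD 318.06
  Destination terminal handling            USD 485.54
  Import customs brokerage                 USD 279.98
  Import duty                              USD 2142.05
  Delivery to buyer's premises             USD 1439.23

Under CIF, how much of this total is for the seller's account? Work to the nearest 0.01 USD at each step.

Seller's account: USD 55126.77

CIF: the seller pays costs through ocean freight and marine insurance to the destination port.
Seller's account: goods 44461.05 + inland to port 1208.16 + origin terminal 541.11 + freight 8598.39 + insurance 318.06 = 55126.77
Buyer's account: destination terminal 485.54 + brokerage 279.98 + duty 2142.05 + delivery 1439.23 = 4346.80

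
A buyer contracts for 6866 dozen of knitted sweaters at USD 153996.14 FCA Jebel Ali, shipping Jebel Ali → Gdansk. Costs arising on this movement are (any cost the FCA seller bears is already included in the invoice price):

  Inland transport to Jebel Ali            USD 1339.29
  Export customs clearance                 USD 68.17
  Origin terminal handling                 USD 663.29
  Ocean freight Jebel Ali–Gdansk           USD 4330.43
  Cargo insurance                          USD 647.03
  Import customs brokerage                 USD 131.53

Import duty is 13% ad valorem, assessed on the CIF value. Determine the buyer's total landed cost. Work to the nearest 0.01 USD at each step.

Total landed cost: USD 180521.22

FCA: the seller delivers export-cleared goods to the carrier; the buyer bears costs from that point.
Already in the invoice (seller's account under FCA): inland to port, export clearance — exclude.
CIF value = FCA price + origin terminal + freight + insurance = 153996.14 + 663.29 + 4330.43 + 647.03 = 159636.89
Import duty = 159636.89 × 13% = 20752.80
Buyer bears: origin terminal 663.29 + freight 4330.43 + insurance 647.03 + brokerage 131.53 + duty 20752.80 = 26525.08
Landed cost = invoice 153996.14 + 26525.08 = 180521.22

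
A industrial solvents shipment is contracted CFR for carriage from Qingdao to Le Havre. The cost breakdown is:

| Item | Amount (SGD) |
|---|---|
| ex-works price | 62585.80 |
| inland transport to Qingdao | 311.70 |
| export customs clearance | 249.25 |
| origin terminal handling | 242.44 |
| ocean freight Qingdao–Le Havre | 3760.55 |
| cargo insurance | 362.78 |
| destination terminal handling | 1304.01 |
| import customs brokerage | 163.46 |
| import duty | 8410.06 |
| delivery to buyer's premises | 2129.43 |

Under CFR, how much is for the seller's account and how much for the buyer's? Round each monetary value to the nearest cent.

Seller: SGD 67149.74; buyer: SGD 12369.74

CFR: the seller pays costs through ocean freight to the destination port, but not insurance.
Seller's account: goods 62585.80 + inland to port 311.70 + export clearance 249.25 + origin terminal 242.44 + freight 3760.55 = 67149.74
Buyer's account: insurance 362.78 + destination terminal 1304.01 + brokerage 163.46 + duty 8410.06 + delivery 2129.43 = 12369.74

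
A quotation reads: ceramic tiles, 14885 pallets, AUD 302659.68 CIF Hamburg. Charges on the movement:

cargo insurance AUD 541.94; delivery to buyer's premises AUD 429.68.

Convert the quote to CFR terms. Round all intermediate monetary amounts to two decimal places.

Not relevant to the conversion: delivery — on the buyer under both terms; not part of either seller's price.
From CIF to CFR, the seller no longer bears: insurance.
CFR price = 302659.68 − 541.94 = 302117.74

CFR price: AUD 302117.74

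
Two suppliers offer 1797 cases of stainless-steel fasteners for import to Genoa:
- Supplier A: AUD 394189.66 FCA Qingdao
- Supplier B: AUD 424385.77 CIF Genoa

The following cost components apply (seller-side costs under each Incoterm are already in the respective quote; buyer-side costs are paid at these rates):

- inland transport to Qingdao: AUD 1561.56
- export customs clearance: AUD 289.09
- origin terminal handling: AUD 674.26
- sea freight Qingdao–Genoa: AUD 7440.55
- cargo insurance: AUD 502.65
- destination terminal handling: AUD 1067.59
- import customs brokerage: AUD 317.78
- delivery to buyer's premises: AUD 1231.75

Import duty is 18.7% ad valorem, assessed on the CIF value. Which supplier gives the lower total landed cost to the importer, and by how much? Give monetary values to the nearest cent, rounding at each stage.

Supplier A is cheaper by AUD 25613.86

Supplier A (FCA):
CIF value = FCA price + origin terminal + freight + insurance = 394189.66 + 674.26 + 7440.55 + 502.65 = 402807.12
Import duty = 402807.12 × 18.7% = 75324.93
Buyer bears (A): 674.26 + 7440.55 + 502.65 + 1067.59 + 317.78 + 1231.75 = 11234.58
Landed cost (A) = invoice 394189.66 + 11234.58 + duty 75324.93 = 480749.17
Supplier B (CIF):
The CIF price already equals the CIF value: 424385.77
Import duty = 424385.77 × 18.7% = 79360.14
Buyer bears (B): 1067.59 + 317.78 + 1231.75 = 2617.12
Landed cost (B) = invoice 424385.77 + 2617.12 + duty 79360.14 = 506363.03
Difference = |480749.17 − 506363.03| = 25613.86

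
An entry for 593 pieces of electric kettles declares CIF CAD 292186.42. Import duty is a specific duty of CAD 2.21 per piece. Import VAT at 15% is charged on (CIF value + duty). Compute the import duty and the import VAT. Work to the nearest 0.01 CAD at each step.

Import duty = 593 × 2.21 = 1310.53
VAT base = CIF + duty = 292186.42 + 1310.53 = 293496.95
Import VAT = 293496.95 × 15% = 44024.54

Import duty: CAD 1310.53; import VAT: CAD 44024.54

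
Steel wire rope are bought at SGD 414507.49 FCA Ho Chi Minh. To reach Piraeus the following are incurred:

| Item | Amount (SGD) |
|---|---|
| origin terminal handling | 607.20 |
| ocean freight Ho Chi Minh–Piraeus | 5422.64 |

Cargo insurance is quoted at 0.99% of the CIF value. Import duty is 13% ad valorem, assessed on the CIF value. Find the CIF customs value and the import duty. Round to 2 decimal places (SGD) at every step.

Let C be the CIF value. C = FCA price + pre-shipment costs + freight + 0.99% × C
C − 0.99% × C = 414507.49 + 607.20 + 5422.64
0.9901 × C = 420537.33
C = 420537.33 / 0.9901 = 424742.28
Insurance premium = 0.99% × 424742.28 = 4204.95
Import duty = 424742.28 × 13% = 55216.50

CIF value: SGD 424742.28; import duty: SGD 55216.50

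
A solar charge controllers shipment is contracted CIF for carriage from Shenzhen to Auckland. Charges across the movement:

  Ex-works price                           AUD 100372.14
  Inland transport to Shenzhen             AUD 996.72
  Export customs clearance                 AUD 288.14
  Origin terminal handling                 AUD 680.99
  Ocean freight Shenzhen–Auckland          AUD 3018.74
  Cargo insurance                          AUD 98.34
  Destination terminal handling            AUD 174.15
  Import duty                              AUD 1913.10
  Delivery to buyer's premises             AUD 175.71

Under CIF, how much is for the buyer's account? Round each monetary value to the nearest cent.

Buyer's account: AUD 2262.96

CIF: the seller pays costs through ocean freight and marine insurance to the destination port.
Seller's account: goods 100372.14 + inland to port 996.72 + export clearance 288.14 + origin terminal 680.99 + freight 3018.74 + insurance 98.34 = 105455.07
Buyer's account: destination terminal 174.15 + duty 1913.10 + delivery 175.71 = 2262.96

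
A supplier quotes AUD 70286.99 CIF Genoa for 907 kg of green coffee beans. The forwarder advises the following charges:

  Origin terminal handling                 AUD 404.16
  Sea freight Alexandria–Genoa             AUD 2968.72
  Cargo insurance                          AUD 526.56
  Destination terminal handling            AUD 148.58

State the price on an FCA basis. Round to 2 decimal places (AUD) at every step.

Not relevant to the conversion: destination terminal — on the buyer under both terms; not part of either seller's price.
From CIF to FCA, the seller no longer bears: origin terminal, freight, insurance.
FCA price = 70286.99 − 404.16 − 2968.72 − 526.56 = 66387.55

FCA price: AUD 66387.55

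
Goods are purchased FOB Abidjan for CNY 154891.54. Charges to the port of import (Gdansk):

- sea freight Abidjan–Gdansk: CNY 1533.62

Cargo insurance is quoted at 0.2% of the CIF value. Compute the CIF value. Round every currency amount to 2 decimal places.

CIF value: CNY 156738.64

Let C be the CIF value. C = FOB price + freight + 0.2% × C
C − 0.2% × C = 154891.54 + 1533.62
0.998 × C = 156425.16
C = 156425.16 / 0.998 = 156738.64
Insurance premium = 0.2% × 156738.64 = 313.48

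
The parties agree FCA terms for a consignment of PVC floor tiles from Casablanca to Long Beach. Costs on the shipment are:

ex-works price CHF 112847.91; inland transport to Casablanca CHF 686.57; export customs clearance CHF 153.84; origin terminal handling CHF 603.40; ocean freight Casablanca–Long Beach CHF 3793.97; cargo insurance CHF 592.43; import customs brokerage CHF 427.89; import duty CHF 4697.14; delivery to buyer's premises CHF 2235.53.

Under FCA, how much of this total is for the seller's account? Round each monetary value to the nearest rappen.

FCA: the seller delivers export-cleared goods to the carrier; the buyer bears costs from that point.
Seller's account: goods 112847.91 + inland to port 686.57 + export clearance 153.84 = 113688.32
Buyer's account: origin terminal 603.40 + freight 3793.97 + insurance 592.43 + brokerage 427.89 + duty 4697.14 + delivery 2235.53 = 12350.36

Seller's account: CHF 113688.32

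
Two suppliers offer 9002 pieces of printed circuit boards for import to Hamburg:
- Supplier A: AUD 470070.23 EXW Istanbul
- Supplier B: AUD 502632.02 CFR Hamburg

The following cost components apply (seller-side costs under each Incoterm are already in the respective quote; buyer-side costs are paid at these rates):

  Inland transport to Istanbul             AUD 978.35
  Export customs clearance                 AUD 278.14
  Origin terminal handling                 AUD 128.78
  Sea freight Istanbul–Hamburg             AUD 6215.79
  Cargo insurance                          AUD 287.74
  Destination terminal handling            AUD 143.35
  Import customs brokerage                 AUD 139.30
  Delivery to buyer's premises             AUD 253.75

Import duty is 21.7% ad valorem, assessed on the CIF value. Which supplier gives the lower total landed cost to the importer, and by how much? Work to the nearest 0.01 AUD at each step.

Supplier A is cheaper by AUD 30377.21

Supplier A (EXW):
CIF value = EXW price + inland to port + export clearance + origin terminal + freight + insurance = 470070.23 + 978.35 + 278.14 + 128.78 + 6215.79 + 287.74 = 477959.03
Import duty = 477959.03 × 21.7% = 103717.11
Buyer bears (A): 978.35 + 278.14 + 128.78 + 6215.79 + 287.74 + 143.35 + 139.30 + 253.75 = 8425.20
Landed cost (A) = invoice 470070.23 + 8425.20 + duty 103717.11 = 582212.54
Supplier B (CFR):
CIF value = CFR price + insurance = 502632.02 + 287.74 = 502919.76
Import duty = 502919.76 × 21.7% = 109133.59
Buyer bears (B): 287.74 + 143.35 + 139.30 + 253.75 = 824.14
Landed cost (B) = invoice 502632.02 + 824.14 + duty 109133.59 = 612589.75
Difference = |582212.54 − 612589.75| = 30377.21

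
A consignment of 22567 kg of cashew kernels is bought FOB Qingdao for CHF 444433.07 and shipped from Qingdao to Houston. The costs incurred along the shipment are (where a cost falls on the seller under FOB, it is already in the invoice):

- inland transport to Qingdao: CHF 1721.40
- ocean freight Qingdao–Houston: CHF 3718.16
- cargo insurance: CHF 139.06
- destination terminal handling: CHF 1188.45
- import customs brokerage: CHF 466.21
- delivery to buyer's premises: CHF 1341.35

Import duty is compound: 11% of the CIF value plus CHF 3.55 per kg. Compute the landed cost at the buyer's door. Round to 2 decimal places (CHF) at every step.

Total landed cost: CHF 580711.08

FOB: the seller bears costs until goods are on board at the origin port; the buyer bears freight, insurance and all costs thereafter.
Already in the invoice (seller's account under FOB): inland to port — exclude.
CIF value = FOB price + freight + insurance = 444433.07 + 3718.16 + 139.06 = 448290.29
Ad valorem component: 448290.29 × 11% = 49311.93
Specific component: 22567 × 3.55 = 80112.85
Import duty = 49311.93 + 80112.85 = 129424.78
Buyer bears: freight 3718.16 + insurance 139.06 + destination terminal 1188.45 + brokerage 466.21 + delivery 1341.35 + duty 129424.78 = 136278.01
Landed cost = invoice 444433.07 + 136278.01 = 580711.08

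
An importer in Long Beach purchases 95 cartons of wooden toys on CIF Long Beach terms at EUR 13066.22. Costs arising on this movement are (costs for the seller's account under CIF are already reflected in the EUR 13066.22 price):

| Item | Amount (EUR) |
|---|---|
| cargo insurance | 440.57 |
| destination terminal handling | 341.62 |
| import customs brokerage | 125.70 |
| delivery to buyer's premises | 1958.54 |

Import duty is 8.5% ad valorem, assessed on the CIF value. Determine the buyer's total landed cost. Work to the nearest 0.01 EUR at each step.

CIF: the seller pays costs through ocean freight and marine insurance to the destination port.
Already in the invoice (seller's account under CIF): insurance — exclude.
The CIF price already equals the CIF value: 13066.22
Import duty = 13066.22 × 8.5% = 1110.63
Buyer bears: destination terminal 341.62 + brokerage 125.70 + delivery 1958.54 + duty 1110.63 = 3536.49
Landed cost = invoice 13066.22 + 3536.49 = 16602.71

Total landed cost: EUR 16602.71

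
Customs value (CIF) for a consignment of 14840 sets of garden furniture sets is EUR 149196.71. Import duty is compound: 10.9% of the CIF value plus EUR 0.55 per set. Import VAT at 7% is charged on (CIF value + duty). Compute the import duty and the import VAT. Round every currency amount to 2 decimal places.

Ad valorem component: 149196.71 × 10.9% = 16262.44
Specific component: 14840 × 0.55 = 8162.00
Import duty = 16262.44 + 8162.00 = 24424.44
VAT base = CIF + duty = 149196.71 + 24424.44 = 173621.15
Import VAT = 173621.15 × 7% = 12153.48

Import duty: EUR 24424.44; import VAT: EUR 12153.48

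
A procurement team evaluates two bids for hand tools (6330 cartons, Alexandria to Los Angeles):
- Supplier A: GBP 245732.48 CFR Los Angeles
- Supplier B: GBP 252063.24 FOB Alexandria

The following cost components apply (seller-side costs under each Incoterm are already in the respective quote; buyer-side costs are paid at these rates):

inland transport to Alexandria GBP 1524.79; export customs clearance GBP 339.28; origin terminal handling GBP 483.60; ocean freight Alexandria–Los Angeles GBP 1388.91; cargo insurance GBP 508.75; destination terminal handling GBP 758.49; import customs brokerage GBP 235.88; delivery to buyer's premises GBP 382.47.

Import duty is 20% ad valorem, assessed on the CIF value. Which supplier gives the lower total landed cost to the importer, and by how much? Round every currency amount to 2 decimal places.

Supplier A (CFR):
CIF value = CFR price + insurance = 245732.48 + 508.75 = 246241.23
Import duty = 246241.23 × 20% = 49248.25
Buyer bears (A): 508.75 + 758.49 + 235.88 + 382.47 = 1885.59
Landed cost (A) = invoice 245732.48 + 1885.59 + duty 49248.25 = 296866.32
Supplier B (FOB):
CIF value = FOB price + freight + insurance = 252063.24 + 1388.91 + 508.75 = 253960.90
Import duty = 253960.90 × 20% = 50792.18
Buyer bears (B): 1388.91 + 508.75 + 758.49 + 235.88 + 382.47 = 3274.50
Landed cost (B) = invoice 252063.24 + 3274.50 + duty 50792.18 = 306129.92
Difference = |296866.32 − 306129.92| = 9263.60

Supplier A is cheaper by GBP 9263.60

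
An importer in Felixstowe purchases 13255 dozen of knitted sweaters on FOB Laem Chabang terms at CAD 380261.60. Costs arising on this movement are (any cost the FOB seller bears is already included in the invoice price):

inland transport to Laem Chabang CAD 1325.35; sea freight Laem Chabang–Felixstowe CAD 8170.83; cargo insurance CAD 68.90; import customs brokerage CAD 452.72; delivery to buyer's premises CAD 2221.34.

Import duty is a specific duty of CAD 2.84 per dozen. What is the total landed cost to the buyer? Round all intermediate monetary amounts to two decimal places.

Total landed cost: CAD 428819.59

FOB: the seller bears costs until goods are on board at the origin port; the buyer bears freight, insurance and all costs thereafter.
Already in the invoice (seller's account under FOB): inland to port — exclude.
CIF value = FOB price + freight + insurance = 380261.60 + 8170.83 + 68.90 = 388501.33
Import duty = 13255 × 2.84 = 37644.20
Buyer bears: freight 8170.83 + insurance 68.90 + brokerage 452.72 + delivery 2221.34 + duty 37644.20 = 48557.99
Landed cost = invoice 380261.60 + 48557.99 = 428819.59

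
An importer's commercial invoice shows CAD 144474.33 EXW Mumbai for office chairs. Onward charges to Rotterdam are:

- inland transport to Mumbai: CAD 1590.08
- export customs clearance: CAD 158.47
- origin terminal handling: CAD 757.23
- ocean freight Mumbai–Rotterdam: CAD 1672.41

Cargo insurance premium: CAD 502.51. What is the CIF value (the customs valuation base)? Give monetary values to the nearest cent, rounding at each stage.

CIF = EXW price + pre-shipment costs + freight + insurance
CIF = 144474.33 + 1590.08 + 158.47 + 757.23 + 1672.41 + 502.51 = 149155.03

CIF value: CAD 149155.03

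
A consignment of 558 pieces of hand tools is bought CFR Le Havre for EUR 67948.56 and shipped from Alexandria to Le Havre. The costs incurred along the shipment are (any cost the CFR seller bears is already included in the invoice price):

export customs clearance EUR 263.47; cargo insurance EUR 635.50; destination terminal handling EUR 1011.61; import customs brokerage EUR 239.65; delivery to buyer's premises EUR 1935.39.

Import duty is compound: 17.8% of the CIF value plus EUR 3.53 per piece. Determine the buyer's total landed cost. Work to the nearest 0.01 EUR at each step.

Total landed cost: EUR 85948.41

CFR: the seller pays costs through ocean freight to the destination port, but not insurance.
Already in the invoice (seller's account under CFR): export clearance — exclude.
CIF value = CFR price + insurance = 67948.56 + 635.50 = 68584.06
Ad valorem component: 68584.06 × 17.8% = 12207.96
Specific component: 558 × 3.53 = 1969.74
Import duty = 12207.96 + 1969.74 = 14177.70
Buyer bears: insurance 635.50 + destination terminal 1011.61 + brokerage 239.65 + delivery 1935.39 + duty 14177.70 = 17999.85
Landed cost = invoice 67948.56 + 17999.85 = 85948.41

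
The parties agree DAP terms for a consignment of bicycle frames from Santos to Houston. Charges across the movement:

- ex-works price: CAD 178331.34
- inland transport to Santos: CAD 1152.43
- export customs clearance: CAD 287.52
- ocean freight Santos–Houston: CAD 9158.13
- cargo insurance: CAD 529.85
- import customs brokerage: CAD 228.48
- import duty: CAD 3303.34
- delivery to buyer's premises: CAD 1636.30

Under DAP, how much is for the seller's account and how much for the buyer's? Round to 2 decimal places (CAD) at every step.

Seller: CAD 191095.57; buyer: CAD 3531.82

DAP: the seller bears all costs to the named destination except import duty and clearance.
Seller's account: goods 178331.34 + inland to port 1152.43 + export clearance 287.52 + freight 9158.13 + insurance 529.85 + delivery 1636.30 = 191095.57
Buyer's account: brokerage 228.48 + duty 3303.34 = 3531.82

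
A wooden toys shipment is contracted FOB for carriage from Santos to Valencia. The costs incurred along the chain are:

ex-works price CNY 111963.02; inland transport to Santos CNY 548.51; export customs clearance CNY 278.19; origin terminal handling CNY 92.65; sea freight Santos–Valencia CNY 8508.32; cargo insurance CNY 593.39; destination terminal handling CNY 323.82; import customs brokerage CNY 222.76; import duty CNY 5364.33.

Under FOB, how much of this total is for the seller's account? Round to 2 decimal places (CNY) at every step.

Seller's account: CNY 112882.37

FOB: the seller bears costs until goods are on board at the origin port; the buyer bears freight, insurance and all costs thereafter.
Seller's account: goods 111963.02 + inland to port 548.51 + export clearance 278.19 + origin terminal 92.65 = 112882.37
Buyer's account: freight 8508.32 + insurance 593.39 + destination terminal 323.82 + brokerage 222.76 + duty 5364.33 = 15012.62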